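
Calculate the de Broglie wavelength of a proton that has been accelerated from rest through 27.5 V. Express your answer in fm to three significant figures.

λ = 5460 fm

KE = eV = 1.602 × 10⁻¹⁹ × 27.50 = 4.406 × 10⁻¹⁸ J.
p = √(2mKE) = √(2 × 1.673 × 10⁻²⁷ × 4.406 × 10⁻¹⁸) = 1.214 × 10⁻²² kg·m/s.
λ = h/p = 6.626 × 10⁻³⁴ / 1.214 × 10⁻²² = 5.46 × 10⁻¹² m = 5460 fm.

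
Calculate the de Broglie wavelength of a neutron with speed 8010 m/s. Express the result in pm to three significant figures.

p = mv = 1.675 × 10⁻²⁷ × 8010 = 1.342 × 10⁻²³ kg·m/s.
λ = h/p = 6.626 × 10⁻³⁴ / 1.342 × 10⁻²³ = 4.94 × 10⁻¹¹ m = 49.4 pm.

λ = 49.4 pm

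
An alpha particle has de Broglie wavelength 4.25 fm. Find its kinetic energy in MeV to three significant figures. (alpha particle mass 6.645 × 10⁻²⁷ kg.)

p = h/λ = 6.626 × 10⁻³⁴ / 4.250 × 10⁻¹⁵ = 1.559 × 10⁻¹⁹ kg·m/s.
KE = p²/(2m) = (1.559 × 10⁻¹⁹)² / (2 × 6.645 × 10⁻²⁷) = 1.829 × 10⁻¹² J = 11.4 MeV.

KE = 11.4 MeV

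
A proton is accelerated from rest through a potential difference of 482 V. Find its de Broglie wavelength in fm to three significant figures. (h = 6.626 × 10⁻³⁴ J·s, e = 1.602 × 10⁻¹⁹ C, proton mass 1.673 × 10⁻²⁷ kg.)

λ = 1300 fm

KE = eV = 1.602 × 10⁻¹⁹ × 482.0 = 7.722 × 10⁻¹⁷ J.
p = √(2mKE) = √(2 × 1.673 × 10⁻²⁷ × 7.722 × 10⁻¹⁷) = 5.083 × 10⁻²² kg·m/s.
λ = h/p = 6.626 × 10⁻³⁴ / 5.083 × 10⁻²² = 1.30 × 10⁻¹² m = 1300 fm.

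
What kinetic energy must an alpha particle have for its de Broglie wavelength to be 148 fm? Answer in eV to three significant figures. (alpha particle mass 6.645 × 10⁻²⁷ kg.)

p = h/λ = 6.626 × 10⁻³⁴ / 1.480 × 10⁻¹³ = 4.477 × 10⁻²¹ kg·m/s.
KE = p²/(2m) = (4.477 × 10⁻²¹)² / (2 × 6.645 × 10⁻²⁷) = 1.508 × 10⁻¹⁵ J = 9410 eV.

KE = 9410 eV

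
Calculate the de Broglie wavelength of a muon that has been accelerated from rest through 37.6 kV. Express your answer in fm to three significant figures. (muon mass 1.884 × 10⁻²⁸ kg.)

KE = eV = 1.602 × 10⁻¹⁹ × 3.760 × 10⁴ = 6.024 × 10⁻¹⁵ J.
p = √(2mKE) = √(2 × 1.884 × 10⁻²⁸ × 6.024 × 10⁻¹⁵) = 1.507 × 10⁻²¹ kg·m/s.
λ = h/p = 6.626 × 10⁻³⁴ / 1.507 × 10⁻²¹ = 4.40 × 10⁻¹³ m = 440 fm.

λ = 440 fm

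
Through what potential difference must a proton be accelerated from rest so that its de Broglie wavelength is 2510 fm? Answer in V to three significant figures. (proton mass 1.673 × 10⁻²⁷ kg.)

p = h/λ = 6.626 × 10⁻³⁴ / 2.510 × 10⁻¹² = 2.640 × 10⁻²² kg·m/s.
KE = p²/(2m) = 2.083 × 10⁻¹⁷ J.
V = KE/e = 2.083 × 10⁻¹⁷ / (1.602 × 10⁻¹⁹) = 130 V.

V = 130 V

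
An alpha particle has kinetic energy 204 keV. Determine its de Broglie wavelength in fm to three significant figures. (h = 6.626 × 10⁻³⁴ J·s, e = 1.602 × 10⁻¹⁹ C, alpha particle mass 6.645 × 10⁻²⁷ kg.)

KE = 204 keV = 3.268 × 10⁻¹⁴ J.
p = √(2mKE) = √(2 × 6.645 × 10⁻²⁷ × 3.268 × 10⁻¹⁴) = 2.084 × 10⁻²⁰ kg·m/s.
λ = h/p = 6.626 × 10⁻³⁴ / 2.084 × 10⁻²⁰ = 3.18 × 10⁻¹⁴ m = 31.8 fm.

λ = 31.8 fm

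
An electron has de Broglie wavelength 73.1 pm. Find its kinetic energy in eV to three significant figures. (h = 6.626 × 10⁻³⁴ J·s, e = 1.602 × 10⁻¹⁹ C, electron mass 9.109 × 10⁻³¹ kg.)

KE = 282 eV

p = h/λ = 6.626 × 10⁻³⁴ / 7.310 × 10⁻¹¹ = 9.064 × 10⁻²⁴ kg·m/s.
KE = p²/(2m) = (9.064 × 10⁻²⁴)² / (2 × 9.109 × 10⁻³¹) = 4.510 × 10⁻¹⁷ J = 282 eV.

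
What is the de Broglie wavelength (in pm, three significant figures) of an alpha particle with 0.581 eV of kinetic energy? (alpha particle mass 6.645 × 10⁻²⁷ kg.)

λ = 18.8 pm

KE = 0.581 eV = 9.308 × 10⁻²⁰ J.
p = √(2mKE) = √(2 × 6.645 × 10⁻²⁷ × 9.308 × 10⁻²⁰) = 3.517 × 10⁻²³ kg·m/s.
λ = h/p = 6.626 × 10⁻³⁴ / 3.517 × 10⁻²³ = 1.88 × 10⁻¹¹ m = 18.8 pm.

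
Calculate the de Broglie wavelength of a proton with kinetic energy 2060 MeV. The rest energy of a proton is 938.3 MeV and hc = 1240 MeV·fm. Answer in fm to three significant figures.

Total energy E = KE + m₀c² = 2060 + 938.3 = 2998.3 MeV.
(pc)² = E² − (m₀c²)² = (2998.3)² − (938.3)² = 8.109 × 10⁶ MeV², so pc = 2848 MeV.
λ = hc/(pc) = 1240 MeV·fm / 2848 MeV = 0.435 fm.

λ = 0.435 fm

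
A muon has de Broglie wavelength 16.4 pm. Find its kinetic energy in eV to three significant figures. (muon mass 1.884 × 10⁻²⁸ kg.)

KE = 27.0 eV

p = h/λ = 6.626 × 10⁻³⁴ / 1.640 × 10⁻¹¹ = 4.040 × 10⁻²³ kg·m/s.
KE = p²/(2m) = (4.040 × 10⁻²³)² / (2 × 1.884 × 10⁻²⁸) = 4.332 × 10⁻¹⁸ J = 27.0 eV.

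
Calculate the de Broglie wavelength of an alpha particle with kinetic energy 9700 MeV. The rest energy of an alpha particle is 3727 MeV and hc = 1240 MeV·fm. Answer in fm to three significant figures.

λ = 0.0961 fm

Total energy E = KE + m₀c² = 9700 + 3727 = 13427 MeV.
(pc)² = E² − (m₀c²)² = (13427)² − (3727)² = 1.664 × 10⁸ MeV², so pc = 1.290 × 10⁴ MeV.
λ = hc/(pc) = 1240 MeV·fm / 1.290 × 10⁴ MeV = 0.0961 fm.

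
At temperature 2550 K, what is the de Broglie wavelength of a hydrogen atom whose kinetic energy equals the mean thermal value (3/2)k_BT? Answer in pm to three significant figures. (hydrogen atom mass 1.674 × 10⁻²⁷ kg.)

λ = 49.8 pm

KE = (3/2)k_BT = 1.5 × 1.381 × 10⁻²³ × 2550 = 5.282 × 10⁻²⁰ J.
p = √(2mKE) = √(2 × 1.674 × 10⁻²⁷ × 5.282 × 10⁻²⁰) = 1.330 × 10⁻²³ kg·m/s.
λ = h/p = 4.98 × 10⁻¹¹ m = 49.8 pm.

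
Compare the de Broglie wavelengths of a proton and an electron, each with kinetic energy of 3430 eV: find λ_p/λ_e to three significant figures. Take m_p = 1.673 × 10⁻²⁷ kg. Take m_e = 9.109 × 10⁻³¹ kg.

At fixed KE, p = √(2mKE) so λ = h/p ∝ 1/√m.
λ_p/λ_e = √(m_e/m_p) = √(9.109 × 10⁻³¹/1.673 × 10⁻²⁷) = √(5.445 × 10⁻⁴) = 0.0233.

λ_p/λ_e = 0.0233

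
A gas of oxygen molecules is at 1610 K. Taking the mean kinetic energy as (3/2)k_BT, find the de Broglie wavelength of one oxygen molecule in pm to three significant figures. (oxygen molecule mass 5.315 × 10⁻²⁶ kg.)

KE = (3/2)k_BT = 1.5 × 1.381 × 10⁻²³ × 1610 = 3.335 × 10⁻²⁰ J.
p = √(2mKE) = √(2 × 5.315 × 10⁻²⁶ × 3.335 × 10⁻²⁰) = 5.954 × 10⁻²³ kg·m/s.
λ = h/p = 1.11 × 10⁻¹¹ m = 11.1 pm.

λ = 11.1 pm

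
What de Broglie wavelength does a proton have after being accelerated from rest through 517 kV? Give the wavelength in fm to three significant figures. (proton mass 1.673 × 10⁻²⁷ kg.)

KE = eV = 1.602 × 10⁻¹⁹ × 5.170 × 10⁵ = 8.282 × 10⁻¹⁴ J.
p = √(2mKE) = √(2 × 1.673 × 10⁻²⁷ × 8.282 × 10⁻¹⁴) = 1.665 × 10⁻²⁰ kg·m/s.
λ = h/p = 6.626 × 10⁻³⁴ / 1.665 × 10⁻²⁰ = 3.98 × 10⁻¹⁴ m = 39.8 fm.

λ = 39.8 fm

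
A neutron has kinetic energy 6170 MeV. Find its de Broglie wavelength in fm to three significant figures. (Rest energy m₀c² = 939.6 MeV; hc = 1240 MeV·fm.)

Total energy E = KE + m₀c² = 6170 + 939.6 = 7109.6 MeV.
(pc)² = E² − (m₀c²)² = (7109.6)² − (939.6)² = 4.966 × 10⁷ MeV², so pc = 7047 MeV.
λ = hc/(pc) = 1240 MeV·fm / 7047 MeV = 0.176 fm.

λ = 0.176 fm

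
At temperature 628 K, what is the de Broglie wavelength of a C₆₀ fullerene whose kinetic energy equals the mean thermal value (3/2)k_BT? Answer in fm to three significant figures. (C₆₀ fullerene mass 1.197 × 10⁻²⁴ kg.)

λ = 3750 fm

KE = (3/2)k_BT = 1.5 × 1.381 × 10⁻²³ × 628 = 1.301 × 10⁻²⁰ J.
p = √(2mKE) = √(2 × 1.197 × 10⁻²⁴ × 1.301 × 10⁻²⁰) = 1.765 × 10⁻²² kg·m/s.
λ = h/p = 3.75 × 10⁻¹² m = 3750 fm.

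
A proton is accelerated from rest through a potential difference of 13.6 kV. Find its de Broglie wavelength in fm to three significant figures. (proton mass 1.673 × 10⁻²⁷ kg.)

λ = 245 fm

KE = eV = 1.602 × 10⁻¹⁹ × 1.360 × 10⁴ = 2.179 × 10⁻¹⁵ J.
p = √(2mKE) = √(2 × 1.673 × 10⁻²⁷ × 2.179 × 10⁻¹⁵) = 2.700 × 10⁻²¹ kg·m/s.
λ = h/p = 6.626 × 10⁻³⁴ / 2.700 × 10⁻²¹ = 2.45 × 10⁻¹³ m = 245 fm.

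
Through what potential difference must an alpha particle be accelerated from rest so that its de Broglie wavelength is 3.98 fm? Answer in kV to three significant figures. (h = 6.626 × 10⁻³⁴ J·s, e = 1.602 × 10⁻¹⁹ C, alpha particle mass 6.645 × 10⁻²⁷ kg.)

p = h/λ = 6.626 × 10⁻³⁴ / 3.980 × 10⁻¹⁵ = 1.665 × 10⁻¹⁹ kg·m/s.
KE = p²/(2m) = 2.086 × 10⁻¹² J.
V = KE/2e = 2.086 × 10⁻¹² / (2 × 1.602 × 10⁻¹⁹) = 6510 kV.

V = 6510 kV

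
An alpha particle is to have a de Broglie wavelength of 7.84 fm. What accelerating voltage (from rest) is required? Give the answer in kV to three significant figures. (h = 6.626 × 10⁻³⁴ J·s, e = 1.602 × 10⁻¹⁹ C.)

V = 1680 kV

p = h/λ = 6.626 × 10⁻³⁴ / 7.840 × 10⁻¹⁵ = 8.452 × 10⁻²⁰ kg·m/s.
KE = p²/(2m) = 5.375 × 10⁻¹³ J.
V = KE/2e = 5.375 × 10⁻¹³ / (2 × 1.602 × 10⁻¹⁹) = 1680 kV.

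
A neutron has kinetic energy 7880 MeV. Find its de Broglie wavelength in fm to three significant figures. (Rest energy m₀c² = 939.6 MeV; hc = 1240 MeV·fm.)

λ = 0.141 fm

Total energy E = KE + m₀c² = 7880 + 939.6 = 8819.6 MeV.
(pc)² = E² − (m₀c²)² = (8819.6)² − (939.6)² = 7.690 × 10⁷ MeV², so pc = 8769 MeV.
λ = hc/(pc) = 1240 MeV·fm / 8769 MeV = 0.141 fm.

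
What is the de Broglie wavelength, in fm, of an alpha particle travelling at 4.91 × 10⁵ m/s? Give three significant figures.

λ = 203 fm

p = mv = 6.645 × 10⁻²⁷ × 4.91 × 10⁵ = 3.263 × 10⁻²¹ kg·m/s.
λ = h/p = 6.626 × 10⁻³⁴ / 3.263 × 10⁻²¹ = 2.03 × 10⁻¹³ m = 203 fm.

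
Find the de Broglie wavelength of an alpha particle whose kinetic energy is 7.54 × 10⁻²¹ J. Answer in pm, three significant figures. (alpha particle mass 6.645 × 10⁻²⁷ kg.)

p = √(2mKE) = √(2 × 6.645 × 10⁻²⁷ × 7.540 × 10⁻²¹) = 1.001 × 10⁻²³ kg·m/s.
λ = h/p = 6.626 × 10⁻³⁴ / 1.001 × 10⁻²³ = 6.62 × 10⁻¹¹ m = 66.2 pm.

λ = 66.2 pm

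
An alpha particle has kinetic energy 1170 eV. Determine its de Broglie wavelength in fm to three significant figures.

λ = 420 fm

KE = 1170 eV = 1.874 × 10⁻¹⁶ J.
p = √(2mKE) = √(2 × 6.645 × 10⁻²⁷ × 1.874 × 10⁻¹⁶) = 1.578 × 10⁻²¹ kg·m/s.
λ = h/p = 6.626 × 10⁻³⁴ / 1.578 × 10⁻²¹ = 4.20 × 10⁻¹³ m = 420 fm.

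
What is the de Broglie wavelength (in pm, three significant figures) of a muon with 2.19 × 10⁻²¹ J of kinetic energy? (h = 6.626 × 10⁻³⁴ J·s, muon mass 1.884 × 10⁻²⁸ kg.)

λ = 729 pm

p = √(2mKE) = √(2 × 1.884 × 10⁻²⁸ × 2.190 × 10⁻²¹) = 9.084 × 10⁻²⁵ kg·m/s.
λ = h/p = 6.626 × 10⁻³⁴ / 9.084 × 10⁻²⁵ = 7.29 × 10⁻¹⁰ m = 729 pm.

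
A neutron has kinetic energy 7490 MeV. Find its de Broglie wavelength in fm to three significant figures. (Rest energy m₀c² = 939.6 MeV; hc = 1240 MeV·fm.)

Total energy E = KE + m₀c² = 7490 + 939.6 = 8429.6 MeV.
(pc)² = E² − (m₀c²)² = (8429.6)² − (939.6)² = 7.018 × 10⁷ MeV², so pc = 8377 MeV.
λ = hc/(pc) = 1240 MeV·fm / 8377 MeV = 0.148 fm.

λ = 0.148 fm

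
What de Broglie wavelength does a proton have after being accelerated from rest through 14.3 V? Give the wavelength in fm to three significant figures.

KE = eV = 1.602 × 10⁻¹⁹ × 14.30 = 2.291 × 10⁻¹⁸ J.
p = √(2mKE) = √(2 × 1.673 × 10⁻²⁷ × 2.291 × 10⁻¹⁸) = 8.755 × 10⁻²³ kg·m/s.
λ = h/p = 6.626 × 10⁻³⁴ / 8.755 × 10⁻²³ = 7.57 × 10⁻¹² m = 7570 fm.

λ = 7570 fm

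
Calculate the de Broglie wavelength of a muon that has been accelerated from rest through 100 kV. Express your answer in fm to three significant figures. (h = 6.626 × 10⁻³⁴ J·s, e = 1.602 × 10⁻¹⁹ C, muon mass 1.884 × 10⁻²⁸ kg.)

λ = 270 fm

KE = eV = 1.602 × 10⁻¹⁹ × 1.000 × 10⁵ = 1.602 × 10⁻¹⁴ J.
p = √(2mKE) = √(2 × 1.884 × 10⁻²⁸ × 1.602 × 10⁻¹⁴) = 2.457 × 10⁻²¹ kg·m/s.
λ = h/p = 6.626 × 10⁻³⁴ / 2.457 × 10⁻²¹ = 2.70 × 10⁻¹³ m = 270 fm.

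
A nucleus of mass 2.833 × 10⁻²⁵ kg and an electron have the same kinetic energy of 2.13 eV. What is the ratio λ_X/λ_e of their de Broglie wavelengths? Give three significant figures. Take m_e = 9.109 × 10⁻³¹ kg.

At fixed KE, p = √(2mKE) so λ = h/p ∝ 1/√m.
λ_X/λ_e = √(m_e/m_X) = √(9.109 × 10⁻³¹/2.833 × 10⁻²⁵) = √(3.215 × 10⁻⁶) = 1.79 × 10⁻³.

λ_X/λ_e = 1.79 × 10⁻³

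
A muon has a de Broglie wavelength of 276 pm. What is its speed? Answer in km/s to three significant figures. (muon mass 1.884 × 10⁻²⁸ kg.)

v = 12.7 km/s

p = h/λ = 6.626 × 10⁻³⁴ / 2.760 × 10⁻¹⁰ = 2.401 × 10⁻²⁴ kg·m/s.
v = p/m = 2.401 × 10⁻²⁴ / 1.884 × 10⁻²⁸ = 1.27 × 10⁴ m/s = 12.7 km/s.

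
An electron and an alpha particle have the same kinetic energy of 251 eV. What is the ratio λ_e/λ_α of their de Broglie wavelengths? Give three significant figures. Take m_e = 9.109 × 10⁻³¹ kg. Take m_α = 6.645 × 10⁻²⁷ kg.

λ_e/λ_α = 85.4

At fixed KE, p = √(2mKE) so λ = h/p ∝ 1/√m.
λ_e/λ_α = √(m_α/m_e) = √(6.645 × 10⁻²⁷/9.109 × 10⁻³¹) = √(7295) = 85.4.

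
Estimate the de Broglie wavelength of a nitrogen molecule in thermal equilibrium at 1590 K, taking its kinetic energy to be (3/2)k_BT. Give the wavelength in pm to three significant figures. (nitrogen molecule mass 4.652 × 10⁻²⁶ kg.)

λ = 12.0 pm

KE = (3/2)k_BT = 1.5 × 1.381 × 10⁻²³ × 1590 = 3.294 × 10⁻²⁰ J.
p = √(2mKE) = √(2 × 4.652 × 10⁻²⁶ × 3.294 × 10⁻²⁰) = 5.536 × 10⁻²³ kg·m/s.
λ = h/p = 1.20 × 10⁻¹¹ m = 12.0 pm.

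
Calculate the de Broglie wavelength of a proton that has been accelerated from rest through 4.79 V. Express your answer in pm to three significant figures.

KE = eV = 1.602 × 10⁻¹⁹ × 4.790 = 7.674 × 10⁻¹⁹ J.
p = √(2mKE) = √(2 × 1.673 × 10⁻²⁷ × 7.674 × 10⁻¹⁹) = 5.067 × 10⁻²³ kg·m/s.
λ = h/p = 6.626 × 10⁻³⁴ / 5.067 × 10⁻²³ = 1.31 × 10⁻¹¹ m = 13.1 pm.

λ = 13.1 pm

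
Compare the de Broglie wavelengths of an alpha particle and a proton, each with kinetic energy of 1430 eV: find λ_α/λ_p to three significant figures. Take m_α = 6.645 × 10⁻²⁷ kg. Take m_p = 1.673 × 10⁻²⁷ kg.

At fixed KE, p = √(2mKE) so λ = h/p ∝ 1/√m.
λ_α/λ_p = √(m_p/m_α) = √(1.673 × 10⁻²⁷/6.645 × 10⁻²⁷) = √(0.2518) = 0.502.

λ_α/λ_p = 0.502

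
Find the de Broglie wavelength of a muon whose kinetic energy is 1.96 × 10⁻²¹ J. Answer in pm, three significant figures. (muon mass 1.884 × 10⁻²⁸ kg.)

p = √(2mKE) = √(2 × 1.884 × 10⁻²⁸ × 1.960 × 10⁻²¹) = 8.594 × 10⁻²⁵ kg·m/s.
λ = h/p = 6.626 × 10⁻³⁴ / 8.594 × 10⁻²⁵ = 7.71 × 10⁻¹⁰ m = 771 pm.

λ = 771 pm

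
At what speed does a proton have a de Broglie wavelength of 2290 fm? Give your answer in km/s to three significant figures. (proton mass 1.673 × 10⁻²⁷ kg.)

v = 173 km/s

p = h/λ = 6.626 × 10⁻³⁴ / 2.290 × 10⁻¹² = 2.893 × 10⁻²² kg·m/s.
v = p/m = 2.893 × 10⁻²² / 1.673 × 10⁻²⁷ = 1.73 × 10⁵ m/s = 173 km/s.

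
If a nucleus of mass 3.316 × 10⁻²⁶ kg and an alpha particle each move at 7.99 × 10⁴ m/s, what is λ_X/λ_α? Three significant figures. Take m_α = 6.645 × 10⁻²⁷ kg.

At fixed v, p = mv so λ = h/(mv) ∝ 1/m.
λ_X/λ_α = m_α/m_X = 6.645 × 10⁻²⁷/3.316 × 10⁻²⁶ = 0.200.

λ_X/λ_α = 0.200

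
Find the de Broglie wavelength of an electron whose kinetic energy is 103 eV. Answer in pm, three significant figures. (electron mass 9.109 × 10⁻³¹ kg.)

KE = 103 eV = 1.650 × 10⁻¹⁷ J.
p = √(2mKE) = √(2 × 9.109 × 10⁻³¹ × 1.650 × 10⁻¹⁷) = 5.483 × 10⁻²⁴ kg·m/s.
λ = h/p = 6.626 × 10⁻³⁴ / 5.483 × 10⁻²⁴ = 1.21 × 10⁻¹⁰ m = 121 pm.

λ = 121 pm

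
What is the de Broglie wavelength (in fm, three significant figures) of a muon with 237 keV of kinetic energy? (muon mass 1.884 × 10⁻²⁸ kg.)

KE = 237 keV = 3.797 × 10⁻¹⁴ J.
p = √(2mKE) = √(2 × 1.884 × 10⁻²⁸ × 3.797 × 10⁻¹⁴) = 3.782 × 10⁻²¹ kg·m/s.
λ = h/p = 6.626 × 10⁻³⁴ / 3.782 × 10⁻²¹ = 1.75 × 10⁻¹³ m = 175 fm.

λ = 175 fm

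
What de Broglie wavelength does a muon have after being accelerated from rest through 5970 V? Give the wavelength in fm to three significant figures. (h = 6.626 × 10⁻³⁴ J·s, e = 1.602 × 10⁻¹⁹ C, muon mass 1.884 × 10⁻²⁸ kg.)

λ = 1100 fm

KE = eV = 1.602 × 10⁻¹⁹ × 5970 = 9.564 × 10⁻¹⁶ J.
p = √(2mKE) = √(2 × 1.884 × 10⁻²⁸ × 9.564 × 10⁻¹⁶) = 6.003 × 10⁻²² kg·m/s.
λ = h/p = 6.626 × 10⁻³⁴ / 6.003 × 10⁻²² = 1.10 × 10⁻¹² m = 1100 fm.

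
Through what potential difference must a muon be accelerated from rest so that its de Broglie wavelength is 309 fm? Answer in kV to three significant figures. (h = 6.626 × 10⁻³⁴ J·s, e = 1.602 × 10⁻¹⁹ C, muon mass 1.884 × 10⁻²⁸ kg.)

V = 76.2 kV

p = h/λ = 6.626 × 10⁻³⁴ / 3.090 × 10⁻¹³ = 2.144 × 10⁻²¹ kg·m/s.
KE = p²/(2m) = 1.220 × 10⁻¹⁴ J.
V = KE/e = 1.220 × 10⁻¹⁴ / (1.602 × 10⁻¹⁹) = 76.2 kV.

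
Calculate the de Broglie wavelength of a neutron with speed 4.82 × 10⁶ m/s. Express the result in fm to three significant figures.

p = mv = 1.675 × 10⁻²⁷ × 4.82 × 10⁶ = 8.074 × 10⁻²¹ kg·m/s.
λ = h/p = 6.626 × 10⁻³⁴ / 8.074 × 10⁻²¹ = 8.21 × 10⁻¹⁴ m = 82.1 fm.

λ = 82.1 fm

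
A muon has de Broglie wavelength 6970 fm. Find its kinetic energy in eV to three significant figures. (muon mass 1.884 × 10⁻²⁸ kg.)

KE = 150 eV

p = h/λ = 6.626 × 10⁻³⁴ / 6.970 × 10⁻¹² = 9.506 × 10⁻²³ kg·m/s.
KE = p²/(2m) = (9.506 × 10⁻²³)² / (2 × 1.884 × 10⁻²⁸) = 2.398 × 10⁻¹⁷ J = 150 eV.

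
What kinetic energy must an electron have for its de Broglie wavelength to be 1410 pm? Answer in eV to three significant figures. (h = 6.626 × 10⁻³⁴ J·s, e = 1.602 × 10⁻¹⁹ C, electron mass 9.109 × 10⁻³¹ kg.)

KE = 0.757 eV

p = h/λ = 6.626 × 10⁻³⁴ / 1.410 × 10⁻⁹ = 4.699 × 10⁻²⁵ kg·m/s.
KE = p²/(2m) = (4.699 × 10⁻²⁵)² / (2 × 9.109 × 10⁻³¹) = 1.212 × 10⁻¹⁹ J = 0.757 eV.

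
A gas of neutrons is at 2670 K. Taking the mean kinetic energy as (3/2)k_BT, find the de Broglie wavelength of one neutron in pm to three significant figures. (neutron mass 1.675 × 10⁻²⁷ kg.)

λ = 48.7 pm

KE = (3/2)k_BT = 1.5 × 1.381 × 10⁻²³ × 2670 = 5.531 × 10⁻²⁰ J.
p = √(2mKE) = √(2 × 1.675 × 10⁻²⁷ × 5.531 × 10⁻²⁰) = 1.361 × 10⁻²³ kg·m/s.
λ = h/p = 4.87 × 10⁻¹¹ m = 48.7 pm.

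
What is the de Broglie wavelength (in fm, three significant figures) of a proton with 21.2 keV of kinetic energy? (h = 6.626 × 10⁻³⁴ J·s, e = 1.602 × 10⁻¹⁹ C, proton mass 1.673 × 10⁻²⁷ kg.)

KE = 21.2 keV = 3.396 × 10⁻¹⁵ J.
p = √(2mKE) = √(2 × 1.673 × 10⁻²⁷ × 3.396 × 10⁻¹⁵) = 3.371 × 10⁻²¹ kg·m/s.
λ = h/p = 6.626 × 10⁻³⁴ / 3.371 × 10⁻²¹ = 1.97 × 10⁻¹³ m = 197 fm.

λ = 197 fm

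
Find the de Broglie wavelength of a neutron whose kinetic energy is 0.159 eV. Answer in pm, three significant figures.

KE = 0.159 eV = 2.547 × 10⁻²⁰ J.
p = √(2mKE) = √(2 × 1.675 × 10⁻²⁷ × 2.547 × 10⁻²⁰) = 9.237 × 10⁻²⁴ kg·m/s.
λ = h/p = 6.626 × 10⁻³⁴ / 9.237 × 10⁻²⁴ = 7.17 × 10⁻¹¹ m = 71.7 pm.

λ = 71.7 pm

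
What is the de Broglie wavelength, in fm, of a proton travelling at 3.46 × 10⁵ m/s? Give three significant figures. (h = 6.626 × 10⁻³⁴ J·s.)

λ = 1140 fm

p = mv = 1.673 × 10⁻²⁷ × 3.46 × 10⁵ = 5.789 × 10⁻²² kg·m/s.
λ = h/p = 6.626 × 10⁻³⁴ / 5.789 × 10⁻²² = 1.14 × 10⁻¹² m = 1140 fm.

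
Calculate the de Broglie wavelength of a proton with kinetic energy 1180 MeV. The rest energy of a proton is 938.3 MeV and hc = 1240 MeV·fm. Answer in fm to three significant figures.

Total energy E = KE + m₀c² = 1180 + 938.3 = 2118.3 MeV.
(pc)² = E² − (m₀c²)² = (2118.3)² − (938.3)² = 3.607 × 10⁶ MeV², so pc = 1899 MeV.
λ = hc/(pc) = 1240 MeV·fm / 1899 MeV = 0.653 fm.

λ = 0.653 fm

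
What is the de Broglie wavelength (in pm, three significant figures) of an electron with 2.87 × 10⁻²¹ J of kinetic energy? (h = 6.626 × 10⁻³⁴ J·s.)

p = √(2mKE) = √(2 × 9.109 × 10⁻³¹ × 2.870 × 10⁻²¹) = 7.231 × 10⁻²⁶ kg·m/s.
λ = h/p = 6.626 × 10⁻³⁴ / 7.231 × 10⁻²⁶ = 9.16 × 10⁻⁹ m = 9160 pm.

λ = 9160 pm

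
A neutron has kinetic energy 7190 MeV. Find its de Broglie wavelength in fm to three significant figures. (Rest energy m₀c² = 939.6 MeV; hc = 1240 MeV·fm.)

Total energy E = KE + m₀c² = 7190 + 939.6 = 8129.6 MeV.
(pc)² = E² − (m₀c²)² = (8129.6)² − (939.6)² = 6.521 × 10⁷ MeV², so pc = 8075 MeV.
λ = hc/(pc) = 1240 MeV·fm / 8075 MeV = 0.154 fm.

λ = 0.154 fm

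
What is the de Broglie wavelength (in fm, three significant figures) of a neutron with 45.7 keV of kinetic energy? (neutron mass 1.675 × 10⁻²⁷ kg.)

λ = 134 fm

KE = 45.7 keV = 7.321 × 10⁻¹⁵ J.
p = √(2mKE) = √(2 × 1.675 × 10⁻²⁷ × 7.321 × 10⁻¹⁵) = 4.952 × 10⁻²¹ kg·m/s.
λ = h/p = 6.626 × 10⁻³⁴ / 4.952 × 10⁻²¹ = 1.34 × 10⁻¹³ m = 134 fm.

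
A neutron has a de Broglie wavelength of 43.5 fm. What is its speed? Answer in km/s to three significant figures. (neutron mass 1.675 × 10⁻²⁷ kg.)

p = h/λ = 6.626 × 10⁻³⁴ / 4.350 × 10⁻¹⁴ = 1.523 × 10⁻²⁰ kg·m/s.
v = p/m = 1.523 × 10⁻²⁰ / 1.675 × 10⁻²⁷ = 9.09 × 10⁶ m/s = 9090 km/s.

v = 9090 km/s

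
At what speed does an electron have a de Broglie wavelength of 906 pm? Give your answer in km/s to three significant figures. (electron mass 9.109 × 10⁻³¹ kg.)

p = h/λ = 6.626 × 10⁻³⁴ / 9.060 × 10⁻¹⁰ = 7.313 × 10⁻²⁵ kg·m/s.
v = p/m = 7.313 × 10⁻²⁵ / 9.109 × 10⁻³¹ = 8.03 × 10⁵ m/s = 803 km/s.

v = 803 km/s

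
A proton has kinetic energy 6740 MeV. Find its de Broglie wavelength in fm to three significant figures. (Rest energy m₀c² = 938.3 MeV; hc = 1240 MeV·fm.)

λ = 0.163 fm

Total energy E = KE + m₀c² = 6740 + 938.3 = 7678.3 MeV.
(pc)² = E² − (m₀c²)² = (7678.3)² − (938.3)² = 5.808 × 10⁷ MeV², so pc = 7621 MeV.
λ = hc/(pc) = 1240 MeV·fm / 7621 MeV = 0.163 fm.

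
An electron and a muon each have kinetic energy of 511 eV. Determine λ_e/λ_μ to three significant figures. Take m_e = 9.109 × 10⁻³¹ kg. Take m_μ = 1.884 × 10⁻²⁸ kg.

λ_e/λ_μ = 14.4

At fixed KE, p = √(2mKE) so λ = h/p ∝ 1/√m.
λ_e/λ_μ = √(m_μ/m_e) = √(1.884 × 10⁻²⁸/9.109 × 10⁻³¹) = √(206.8) = 14.4.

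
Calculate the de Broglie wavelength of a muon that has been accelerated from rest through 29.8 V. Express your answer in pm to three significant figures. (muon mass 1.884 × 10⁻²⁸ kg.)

λ = 15.6 pm

KE = eV = 1.602 × 10⁻¹⁹ × 29.80 = 4.774 × 10⁻¹⁸ J.
p = √(2mKE) = √(2 × 1.884 × 10⁻²⁸ × 4.774 × 10⁻¹⁸) = 4.241 × 10⁻²³ kg·m/s.
λ = h/p = 6.626 × 10⁻³⁴ / 4.241 × 10⁻²³ = 1.56 × 10⁻¹¹ m = 15.6 pm.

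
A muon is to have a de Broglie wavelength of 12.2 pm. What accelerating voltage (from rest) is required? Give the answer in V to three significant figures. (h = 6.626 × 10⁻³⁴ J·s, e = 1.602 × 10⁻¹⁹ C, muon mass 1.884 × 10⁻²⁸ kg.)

p = h/λ = 6.626 × 10⁻³⁴ / 1.220 × 10⁻¹¹ = 5.431 × 10⁻²³ kg·m/s.
KE = p²/(2m) = 7.828 × 10⁻¹⁸ J.
V = KE/e = 7.828 × 10⁻¹⁸ / (1.602 × 10⁻¹⁹) = 48.9 V.

V = 48.9 V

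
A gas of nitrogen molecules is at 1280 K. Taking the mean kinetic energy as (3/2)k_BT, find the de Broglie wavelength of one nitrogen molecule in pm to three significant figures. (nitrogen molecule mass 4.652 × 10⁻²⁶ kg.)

KE = (3/2)k_BT = 1.5 × 1.381 × 10⁻²³ × 1280 = 2.652 × 10⁻²⁰ J.
p = √(2mKE) = √(2 × 4.652 × 10⁻²⁶ × 2.652 × 10⁻²⁰) = 4.967 × 10⁻²³ kg·m/s.
λ = h/p = 1.33 × 10⁻¹¹ m = 13.3 pm.

λ = 13.3 pm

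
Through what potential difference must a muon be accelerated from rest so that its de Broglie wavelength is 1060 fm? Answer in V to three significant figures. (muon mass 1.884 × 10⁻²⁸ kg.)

V = 6470 V

p = h/λ = 6.626 × 10⁻³⁴ / 1.060 × 10⁻¹² = 6.251 × 10⁻²² kg·m/s.
KE = p²/(2m) = 1.037 × 10⁻¹⁵ J.
V = KE/e = 1.037 × 10⁻¹⁵ / (1.602 × 10⁻¹⁹) = 6470 V.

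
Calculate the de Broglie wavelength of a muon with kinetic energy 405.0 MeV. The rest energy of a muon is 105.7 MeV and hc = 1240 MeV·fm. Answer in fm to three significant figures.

λ = 2.48 fm

Total energy E = KE + m₀c² = 405.0 + 105.7 = 510.7 MeV.
(pc)² = E² − (m₀c²)² = (510.7)² − (105.7)² = 2.496 × 10⁵ MeV², so pc = 499.6 MeV.
λ = hc/(pc) = 1240 MeV·fm / 499.6 MeV = 2.48 fm.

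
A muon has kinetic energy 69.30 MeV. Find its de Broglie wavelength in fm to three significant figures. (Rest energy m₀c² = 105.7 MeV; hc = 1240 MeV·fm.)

λ = 8.89 fm

Total energy E = KE + m₀c² = 69.30 + 105.7 = 175.00 MeV.
(pc)² = E² − (m₀c²)² = (175.00)² − (105.7)² = 1.945 × 10⁴ MeV², so pc = 139.5 MeV.
λ = hc/(pc) = 1240 MeV·fm / 139.5 MeV = 8.89 fm.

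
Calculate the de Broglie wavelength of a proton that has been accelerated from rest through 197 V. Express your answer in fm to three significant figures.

λ = 2040 fm

KE = eV = 1.602 × 10⁻¹⁹ × 197.0 = 3.156 × 10⁻¹⁷ J.
p = √(2mKE) = √(2 × 1.673 × 10⁻²⁷ × 3.156 × 10⁻¹⁷) = 3.250 × 10⁻²² kg·m/s.
λ = h/p = 6.626 × 10⁻³⁴ / 3.250 × 10⁻²² = 2.04 × 10⁻¹² m = 2040 fm.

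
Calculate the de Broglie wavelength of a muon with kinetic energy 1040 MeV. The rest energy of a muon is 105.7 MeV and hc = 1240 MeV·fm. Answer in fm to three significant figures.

λ = 1.09 fm

Total energy E = KE + m₀c² = 1040 + 105.7 = 1145.7 MeV.
(pc)² = E² − (m₀c²)² = (1145.7)² − (105.7)² = 1.301 × 10⁶ MeV², so pc = 1141 MeV.
λ = hc/(pc) = 1240 MeV·fm / 1141 MeV = 1.09 fm.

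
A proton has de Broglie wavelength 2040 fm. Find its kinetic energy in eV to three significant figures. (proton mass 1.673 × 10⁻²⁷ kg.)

KE = 197 eV

p = h/λ = 6.626 × 10⁻³⁴ / 2.040 × 10⁻¹² = 3.248 × 10⁻²² kg·m/s.
KE = p²/(2m) = (3.248 × 10⁻²²)² / (2 × 1.673 × 10⁻²⁷) = 3.153 × 10⁻¹⁷ J = 197 eV.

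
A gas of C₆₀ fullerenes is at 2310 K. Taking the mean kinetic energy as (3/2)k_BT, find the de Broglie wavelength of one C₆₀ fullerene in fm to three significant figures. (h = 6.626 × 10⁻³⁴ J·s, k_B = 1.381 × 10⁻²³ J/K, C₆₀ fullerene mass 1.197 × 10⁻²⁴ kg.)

KE = (3/2)k_BT = 1.5 × 1.381 × 10⁻²³ × 2310 = 4.785 × 10⁻²⁰ J.
p = √(2mKE) = √(2 × 1.197 × 10⁻²⁴ × 4.785 × 10⁻²⁰) = 3.385 × 10⁻²² kg·m/s.
λ = h/p = 1.96 × 10⁻¹² m = 1960 fm.

λ = 1960 fm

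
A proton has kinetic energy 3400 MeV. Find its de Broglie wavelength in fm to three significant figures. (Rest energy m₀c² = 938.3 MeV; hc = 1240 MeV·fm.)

λ = 0.293 fm

Total energy E = KE + m₀c² = 3400 + 938.3 = 4338.3 MeV.
(pc)² = E² − (m₀c²)² = (4338.3)² − (938.3)² = 1.794 × 10⁷ MeV², so pc = 4236 MeV.
λ = hc/(pc) = 1240 MeV·fm / 4236 MeV = 0.293 fm.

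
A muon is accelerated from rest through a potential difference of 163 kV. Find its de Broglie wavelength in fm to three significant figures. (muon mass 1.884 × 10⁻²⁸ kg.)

λ = 211 fm

KE = eV = 1.602 × 10⁻¹⁹ × 1.630 × 10⁵ = 2.611 × 10⁻¹⁴ J.
p = √(2mKE) = √(2 × 1.884 × 10⁻²⁸ × 2.611 × 10⁻¹⁴) = 3.137 × 10⁻²¹ kg·m/s.
λ = h/p = 6.626 × 10⁻³⁴ / 3.137 × 10⁻²¹ = 2.11 × 10⁻¹³ m = 211 fm.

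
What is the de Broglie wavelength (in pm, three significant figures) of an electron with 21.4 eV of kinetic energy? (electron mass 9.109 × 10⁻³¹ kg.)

λ = 265 pm

KE = 21.4 eV = 3.428 × 10⁻¹⁸ J.
p = √(2mKE) = √(2 × 9.109 × 10⁻³¹ × 3.428 × 10⁻¹⁸) = 2.499 × 10⁻²⁴ kg·m/s.
λ = h/p = 6.626 × 10⁻³⁴ / 2.499 × 10⁻²⁴ = 2.65 × 10⁻¹⁰ m = 265 pm.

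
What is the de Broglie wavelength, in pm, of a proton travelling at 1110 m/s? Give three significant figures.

p = mv = 1.673 × 10⁻²⁷ × 1110 = 1.857 × 10⁻²⁴ kg·m/s.
λ = h/p = 6.626 × 10⁻³⁴ / 1.857 × 10⁻²⁴ = 3.57 × 10⁻¹⁰ m = 357 pm.

λ = 357 pm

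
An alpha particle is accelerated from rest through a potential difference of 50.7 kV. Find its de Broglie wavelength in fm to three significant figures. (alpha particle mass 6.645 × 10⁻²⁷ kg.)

λ = 45.1 fm

KE = 2eV = 2 × 1.602 × 10⁻¹⁹ × 5.070 × 10⁴ = 1.624 × 10⁻¹⁴ J.
p = √(2mKE) = √(2 × 6.645 × 10⁻²⁷ × 1.624 × 10⁻¹⁴) = 1.469 × 10⁻²⁰ kg·m/s.
λ = h/p = 6.626 × 10⁻³⁴ / 1.469 × 10⁻²⁰ = 4.51 × 10⁻¹⁴ m = 45.1 fm.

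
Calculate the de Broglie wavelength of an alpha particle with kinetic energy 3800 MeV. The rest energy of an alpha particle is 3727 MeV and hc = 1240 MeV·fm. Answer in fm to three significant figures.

λ = 0.190 fm

Total energy E = KE + m₀c² = 3800 + 3727 = 7527 MeV.
(pc)² = E² − (m₀c²)² = (7527)² − (3727)² = 4.277 × 10⁷ MeV², so pc = 6540 MeV.
λ = hc/(pc) = 1240 MeV·fm / 6540 MeV = 0.190 fm.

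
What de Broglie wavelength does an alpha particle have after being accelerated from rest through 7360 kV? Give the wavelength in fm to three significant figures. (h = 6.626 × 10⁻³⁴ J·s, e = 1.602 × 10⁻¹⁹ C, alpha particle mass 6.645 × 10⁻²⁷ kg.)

λ = 3.74 fm

KE = 2eV = 2 × 1.602 × 10⁻¹⁹ × 7.360 × 10⁶ = 2.358 × 10⁻¹² J.
p = √(2mKE) = √(2 × 6.645 × 10⁻²⁷ × 2.358 × 10⁻¹²) = 1.770 × 10⁻¹⁹ kg·m/s.
λ = h/p = 6.626 × 10⁻³⁴ / 1.770 × 10⁻¹⁹ = 3.74 × 10⁻¹⁵ m = 3.74 fm.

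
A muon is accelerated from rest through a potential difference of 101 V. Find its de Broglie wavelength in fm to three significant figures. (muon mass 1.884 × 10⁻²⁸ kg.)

λ = 8490 fm

KE = eV = 1.602 × 10⁻¹⁹ × 101.0 = 1.618 × 10⁻¹⁷ J.
p = √(2mKE) = √(2 × 1.884 × 10⁻²⁸ × 1.618 × 10⁻¹⁷) = 7.808 × 10⁻²³ kg·m/s.
λ = h/p = 6.626 × 10⁻³⁴ / 7.808 × 10⁻²³ = 8.49 × 10⁻¹² m = 8490 fm.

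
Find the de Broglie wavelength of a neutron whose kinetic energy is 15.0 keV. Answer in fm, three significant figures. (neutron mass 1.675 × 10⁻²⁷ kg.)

KE = 15.0 keV = 2.403 × 10⁻¹⁵ J.
p = √(2mKE) = √(2 × 1.675 × 10⁻²⁷ × 2.403 × 10⁻¹⁵) = 2.837 × 10⁻²¹ kg·m/s.
λ = h/p = 6.626 × 10⁻³⁴ / 2.837 × 10⁻²¹ = 2.34 × 10⁻¹³ m = 234 fm.

λ = 234 fm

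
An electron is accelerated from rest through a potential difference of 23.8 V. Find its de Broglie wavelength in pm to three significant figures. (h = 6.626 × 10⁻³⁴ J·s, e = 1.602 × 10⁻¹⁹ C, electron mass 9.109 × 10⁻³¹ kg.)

λ = 251 pm

KE = eV = 1.602 × 10⁻¹⁹ × 23.80 = 3.813 × 10⁻¹⁸ J.
p = √(2mKE) = √(2 × 9.109 × 10⁻³¹ × 3.813 × 10⁻¹⁸) = 2.636 × 10⁻²⁴ kg·m/s.
λ = h/p = 6.626 × 10⁻³⁴ / 2.636 × 10⁻²⁴ = 2.51 × 10⁻¹⁰ m = 251 pm.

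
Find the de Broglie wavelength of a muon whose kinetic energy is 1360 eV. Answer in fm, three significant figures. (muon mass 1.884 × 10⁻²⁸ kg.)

λ = 2310 fm

KE = 1360 eV = 2.179 × 10⁻¹⁶ J.
p = √(2mKE) = √(2 × 1.884 × 10⁻²⁸ × 2.179 × 10⁻¹⁶) = 2.865 × 10⁻²² kg·m/s.
λ = h/p = 6.626 × 10⁻³⁴ / 2.865 × 10⁻²² = 2.31 × 10⁻¹² m = 2310 fm.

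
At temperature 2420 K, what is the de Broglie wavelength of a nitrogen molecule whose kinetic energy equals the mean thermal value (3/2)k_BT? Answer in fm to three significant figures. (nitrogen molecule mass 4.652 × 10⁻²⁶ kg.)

λ = 9700 fm

KE = (3/2)k_BT = 1.5 × 1.381 × 10⁻²³ × 2420 = 5.013 × 10⁻²⁰ J.
p = √(2mKE) = √(2 × 4.652 × 10⁻²⁶ × 5.013 × 10⁻²⁰) = 6.829 × 10⁻²³ kg·m/s.
λ = h/p = 9.70 × 10⁻¹² m = 9700 fm.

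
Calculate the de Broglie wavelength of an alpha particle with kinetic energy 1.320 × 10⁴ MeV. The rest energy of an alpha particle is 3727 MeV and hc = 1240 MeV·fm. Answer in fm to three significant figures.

Total energy E = KE + m₀c² = 1.320 × 10⁴ + 3727 = 16927 MeV.
(pc)² = E² − (m₀c²)² = (16927)² − (3727)² = 2.726 × 10⁸ MeV², so pc = 1.651 × 10⁴ MeV.
λ = hc/(pc) = 1240 MeV·fm / 1.651 × 10⁴ MeV = 0.0751 fm.

λ = 0.0751 fm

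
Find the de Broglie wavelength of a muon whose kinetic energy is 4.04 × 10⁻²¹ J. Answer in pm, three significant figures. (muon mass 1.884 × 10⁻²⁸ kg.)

λ = 537 pm

p = √(2mKE) = √(2 × 1.884 × 10⁻²⁸ × 4.040 × 10⁻²¹) = 1.234 × 10⁻²⁴ kg·m/s.
λ = h/p = 6.626 × 10⁻³⁴ / 1.234 × 10⁻²⁴ = 5.37 × 10⁻¹⁰ m = 537 pm.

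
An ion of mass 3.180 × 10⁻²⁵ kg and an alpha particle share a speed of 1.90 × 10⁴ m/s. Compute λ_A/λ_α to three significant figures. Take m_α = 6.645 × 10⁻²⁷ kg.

λ_A/λ_α = 0.0209

At fixed v, p = mv so λ = h/(mv) ∝ 1/m.
λ_A/λ_α = m_α/m_A = 6.645 × 10⁻²⁷/3.180 × 10⁻²⁵ = 0.0209.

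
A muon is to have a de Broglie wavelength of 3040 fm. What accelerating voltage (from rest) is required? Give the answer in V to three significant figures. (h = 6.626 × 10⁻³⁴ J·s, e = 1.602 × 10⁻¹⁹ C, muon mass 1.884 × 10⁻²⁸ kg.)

p = h/λ = 6.626 × 10⁻³⁴ / 3.040 × 10⁻¹² = 2.180 × 10⁻²² kg·m/s.
KE = p²/(2m) = 1.261 × 10⁻¹⁶ J.
V = KE/e = 1.261 × 10⁻¹⁶ / (1.602 × 10⁻¹⁹) = 787 V.

V = 787 V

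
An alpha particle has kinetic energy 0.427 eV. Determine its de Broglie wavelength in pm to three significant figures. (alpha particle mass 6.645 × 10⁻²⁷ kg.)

λ = 22.0 pm

KE = 0.427 eV = 6.841 × 10⁻²⁰ J.
p = √(2mKE) = √(2 × 6.645 × 10⁻²⁷ × 6.841 × 10⁻²⁰) = 3.015 × 10⁻²³ kg·m/s.
λ = h/p = 6.626 × 10⁻³⁴ / 3.015 × 10⁻²³ = 2.20 × 10⁻¹¹ m = 22.0 pm.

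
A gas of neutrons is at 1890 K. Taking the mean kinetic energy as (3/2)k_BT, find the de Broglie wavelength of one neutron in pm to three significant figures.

λ = 57.9 pm

KE = (3/2)k_BT = 1.5 × 1.381 × 10⁻²³ × 1890 = 3.915 × 10⁻²⁰ J.
p = √(2mKE) = √(2 × 1.675 × 10⁻²⁷ × 3.915 × 10⁻²⁰) = 1.145 × 10⁻²³ kg·m/s.
λ = h/p = 5.79 × 10⁻¹¹ m = 57.9 pm.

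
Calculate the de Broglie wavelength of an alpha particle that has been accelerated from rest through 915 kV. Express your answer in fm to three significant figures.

KE = 2eV = 2 × 1.602 × 10⁻¹⁹ × 9.150 × 10⁵ = 2.932 × 10⁻¹³ J.
p = √(2mKE) = √(2 × 6.645 × 10⁻²⁷ × 2.932 × 10⁻¹³) = 6.242 × 10⁻²⁰ kg·m/s.
λ = h/p = 6.626 × 10⁻³⁴ / 6.242 × 10⁻²⁰ = 1.06 × 10⁻¹⁴ m = 10.6 fm.

λ = 10.6 fm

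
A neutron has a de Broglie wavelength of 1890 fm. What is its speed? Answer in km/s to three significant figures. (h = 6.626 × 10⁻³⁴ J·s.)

v = 209 km/s

p = h/λ = 6.626 × 10⁻³⁴ / 1.890 × 10⁻¹² = 3.506 × 10⁻²² kg·m/s.
v = p/m = 3.506 × 10⁻²² / 1.675 × 10⁻²⁷ = 2.09 × 10⁵ m/s = 209 km/s.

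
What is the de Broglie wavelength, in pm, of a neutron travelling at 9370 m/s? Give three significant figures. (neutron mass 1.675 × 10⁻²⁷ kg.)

λ = 42.2 pm

p = mv = 1.675 × 10⁻²⁷ × 9370 = 1.569 × 10⁻²³ kg·m/s.
λ = h/p = 6.626 × 10⁻³⁴ / 1.569 × 10⁻²³ = 4.22 × 10⁻¹¹ m = 42.2 pm.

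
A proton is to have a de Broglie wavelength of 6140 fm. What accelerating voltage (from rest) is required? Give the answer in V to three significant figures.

p = h/λ = 6.626 × 10⁻³⁴ / 6.140 × 10⁻¹² = 1.079 × 10⁻²² kg·m/s.
KE = p²/(2m) = 3.480 × 10⁻¹⁸ J.
V = KE/e = 3.480 × 10⁻¹⁸ / (1.602 × 10⁻¹⁹) = 21.7 V.

V = 21.7 V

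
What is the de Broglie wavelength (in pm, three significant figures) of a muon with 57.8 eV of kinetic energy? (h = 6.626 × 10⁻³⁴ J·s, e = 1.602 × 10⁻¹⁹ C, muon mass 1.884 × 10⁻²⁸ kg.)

λ = 11.2 pm

KE = 57.8 eV = 9.260 × 10⁻¹⁸ J.
p = √(2mKE) = √(2 × 1.884 × 10⁻²⁸ × 9.260 × 10⁻¹⁸) = 5.907 × 10⁻²³ kg·m/s.
λ = h/p = 6.626 × 10⁻³⁴ / 5.907 × 10⁻²³ = 1.12 × 10⁻¹¹ m = 11.2 pm.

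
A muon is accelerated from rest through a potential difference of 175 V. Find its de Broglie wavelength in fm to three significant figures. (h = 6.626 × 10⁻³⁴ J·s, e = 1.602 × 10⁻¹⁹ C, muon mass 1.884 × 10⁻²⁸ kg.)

λ = 6450 fm

KE = eV = 1.602 × 10⁻¹⁹ × 175.0 = 2.804 × 10⁻¹⁷ J.
p = √(2mKE) = √(2 × 1.884 × 10⁻²⁸ × 2.804 × 10⁻¹⁷) = 1.028 × 10⁻²² kg·m/s.
λ = h/p = 6.626 × 10⁻³⁴ / 1.028 × 10⁻²² = 6.45 × 10⁻¹² m = 6450 fm.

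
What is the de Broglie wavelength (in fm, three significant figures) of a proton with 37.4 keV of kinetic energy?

λ = 148 fm

KE = 37.4 keV = 5.991 × 10⁻¹⁵ J.
p = √(2mKE) = √(2 × 1.673 × 10⁻²⁷ × 5.991 × 10⁻¹⁵) = 4.477 × 10⁻²¹ kg·m/s.
λ = h/p = 6.626 × 10⁻³⁴ / 4.477 × 10⁻²¹ = 1.48 × 10⁻¹³ m = 148 fm.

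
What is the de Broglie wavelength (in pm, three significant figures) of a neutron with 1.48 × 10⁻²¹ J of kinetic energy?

λ = 298 pm

p = √(2mKE) = √(2 × 1.675 × 10⁻²⁷ × 1.480 × 10⁻²¹) = 2.227 × 10⁻²⁴ kg·m/s.
λ = h/p = 6.626 × 10⁻³⁴ / 2.227 × 10⁻²⁴ = 2.98 × 10⁻¹⁰ m = 298 pm.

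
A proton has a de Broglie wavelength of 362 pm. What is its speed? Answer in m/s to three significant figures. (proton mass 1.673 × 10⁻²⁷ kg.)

p = h/λ = 6.626 × 10⁻³⁴ / 3.620 × 10⁻¹⁰ = 1.830 × 10⁻²⁴ kg·m/s.
v = p/m = 1.830 × 10⁻²⁴ / 1.673 × 10⁻²⁷ = 1.09 × 10³ m/s = 1090 m/s.

v = 1090 m/s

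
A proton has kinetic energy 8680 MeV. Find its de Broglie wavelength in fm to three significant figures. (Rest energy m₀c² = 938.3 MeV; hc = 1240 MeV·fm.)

Total energy E = KE + m₀c² = 8680 + 938.3 = 9618.3 MeV.
(pc)² = E² − (m₀c²)² = (9618.3)² − (938.3)² = 9.163 × 10⁷ MeV², so pc = 9572 MeV.
λ = hc/(pc) = 1240 MeV·fm / 9572 MeV = 0.130 fm.

λ = 0.130 fm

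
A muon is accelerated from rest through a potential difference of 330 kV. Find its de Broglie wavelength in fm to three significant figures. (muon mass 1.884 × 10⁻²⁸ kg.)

λ = 148 fm

KE = eV = 1.602 × 10⁻¹⁹ × 3.300 × 10⁵ = 5.287 × 10⁻¹⁴ J.
p = √(2mKE) = √(2 × 1.884 × 10⁻²⁸ × 5.287 × 10⁻¹⁴) = 4.463 × 10⁻²¹ kg·m/s.
λ = h/p = 6.626 × 10⁻³⁴ / 4.463 × 10⁻²¹ = 1.48 × 10⁻¹³ m = 148 fm.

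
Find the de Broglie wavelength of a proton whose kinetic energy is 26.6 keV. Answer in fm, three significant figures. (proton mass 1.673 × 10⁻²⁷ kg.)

λ = 175 fm

KE = 26.6 keV = 4.261 × 10⁻¹⁵ J.
p = √(2mKE) = √(2 × 1.673 × 10⁻²⁷ × 4.261 × 10⁻¹⁵) = 3.776 × 10⁻²¹ kg·m/s.
λ = h/p = 6.626 × 10⁻³⁴ / 3.776 × 10⁻²¹ = 1.75 × 10⁻¹³ m = 175 fm.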